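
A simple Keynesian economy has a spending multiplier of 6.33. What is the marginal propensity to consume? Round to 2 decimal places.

MPC = 0.84

k = 1/(1 − MPC), so 1 − MPC = 1/k = 1/6.33 = 0.1580
MPC = 1 − 0.1580 = 0.84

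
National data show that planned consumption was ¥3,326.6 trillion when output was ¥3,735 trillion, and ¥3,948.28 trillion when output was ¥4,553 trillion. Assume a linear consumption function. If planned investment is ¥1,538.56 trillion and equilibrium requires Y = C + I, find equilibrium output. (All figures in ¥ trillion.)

MPC = (3948.28 − 3326.6)/(4553 − 3735) = 621.68/818 = 0.76
a = 3326.6 − 0.76(3735) = 488
Equilibrium: Y = 488 + 0.76Y + 1538.56
0.24Y = 2026.56, so Y = 2026.56/0.24 = 8444

Y = 8444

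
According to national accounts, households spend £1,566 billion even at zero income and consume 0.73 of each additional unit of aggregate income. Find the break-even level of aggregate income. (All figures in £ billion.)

At break-even, C = Y: 1566 + 0.73Y = Y
0.27Y = 1566, so Y = 1566/0.27 = 5800

Y = 5800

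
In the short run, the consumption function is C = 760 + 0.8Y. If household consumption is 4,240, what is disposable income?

Y = 4350

760 + 0.8Y = 4240
0.8Y = 3480, so Y = 3480/0.8 = 4350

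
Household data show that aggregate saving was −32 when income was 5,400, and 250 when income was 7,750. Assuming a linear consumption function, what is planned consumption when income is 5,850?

MPS = ΔS/ΔY = (250 − (-32))/(7750 − 5400) = 282/2350 = 0.12
MPC = 1 − MPS = 0.88
Autonomous saving = -32 − 0.12(5400) = -680, so a = 680
C = 680 + 0.88(5850) = 680 + 5148 = 5828

C = 5828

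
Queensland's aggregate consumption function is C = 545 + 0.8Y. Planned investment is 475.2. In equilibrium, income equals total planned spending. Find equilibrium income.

Y = C + I = 545 + 0.8Y + 475.2
Y − 0.8Y = 1020.2
0.2Y = 1020.2, so Y = 1020.2/0.2 = 5101

Y = 5101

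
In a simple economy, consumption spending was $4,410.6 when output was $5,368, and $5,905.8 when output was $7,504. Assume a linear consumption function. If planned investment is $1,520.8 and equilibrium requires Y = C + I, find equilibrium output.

MPC = (5905.8 − 4410.6)/(7504 − 5368) = 1495.2/2136 = 0.7
a = 4410.6 − 0.7(5368) = 653
Equilibrium: Y = 653 + 0.7Y + 1520.8
0.3Y = 2173.8, so Y = 2173.8/0.3 = 7246

Y = 7246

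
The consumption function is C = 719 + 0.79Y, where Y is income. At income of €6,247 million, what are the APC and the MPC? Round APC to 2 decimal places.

MPC = 0.79 (the slope of the consumption function)
C = 719 + 0.79(6247) = 5654.13, so APC = 5654.13/6247 = 0.91

APC = 0.91; MPC = 0.79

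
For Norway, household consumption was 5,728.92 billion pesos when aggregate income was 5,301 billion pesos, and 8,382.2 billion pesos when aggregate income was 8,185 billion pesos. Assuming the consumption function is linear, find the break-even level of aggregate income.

MPC = (8382.2 − 5728.92)/(8185 − 5301) = 2653.28/2884 = 0.92
a = 5728.92 − 0.92(5301) = 5728.92 − 4876.92 = 852
Break-even: Y = a/(1−MPC) = 852/0.08 = 10650

Y = 10650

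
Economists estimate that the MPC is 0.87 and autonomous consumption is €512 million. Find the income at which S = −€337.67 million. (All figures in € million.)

S = Y − C = -512 + 0.13Y
-512 + 0.13Y = -337.67, so 0.13Y = 174.33 and Y = 1341

Y = 1341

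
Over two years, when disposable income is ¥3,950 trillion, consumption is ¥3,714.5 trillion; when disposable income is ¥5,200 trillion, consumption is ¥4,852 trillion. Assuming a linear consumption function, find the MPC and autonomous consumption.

MPC = 0.91; a = 120

MPC = ΔC/ΔY = (4852 − 3714.5)/(5200 − 3950) = 1137.5/1250 = 0.91
a = C − MPC·Y = 3714.5 − 0.91(3950) = 3714.5 − 3594.5 = 120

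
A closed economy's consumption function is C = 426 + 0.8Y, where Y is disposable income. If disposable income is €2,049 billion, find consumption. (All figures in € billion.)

C = 2065.2

C = 426 + 0.8(2049) = 426 + 1639.2 = 2065.2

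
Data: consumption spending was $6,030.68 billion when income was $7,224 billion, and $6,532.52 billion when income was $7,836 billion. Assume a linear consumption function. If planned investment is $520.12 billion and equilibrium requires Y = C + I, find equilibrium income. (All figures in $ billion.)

Y = 3484

MPC = (6532.52 − 6030.68)/(7836 − 7224) = 501.84/612 = 0.82
a = 6030.68 − 0.82(7224) = 107
Equilibrium: Y = 107 + 0.82Y + 520.12
0.18Y = 627.12, so Y = 627.12/0.18 = 3484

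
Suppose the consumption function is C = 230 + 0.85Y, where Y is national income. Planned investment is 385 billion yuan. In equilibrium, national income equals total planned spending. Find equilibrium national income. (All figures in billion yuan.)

Y = 4100

Y = C + I = 230 + 0.85Y + 385
Y − 0.85Y = 615
0.15Y = 615, so Y = 615/0.15 = 4100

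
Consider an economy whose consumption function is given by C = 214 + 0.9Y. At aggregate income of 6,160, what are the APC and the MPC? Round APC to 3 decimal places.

MPC = 0.9 (the slope of the consumption function)
C = 214 + 0.9(6160) = 5758, so APC = 5758/6160 = 0.935

APC = 0.935; MPC = 0.9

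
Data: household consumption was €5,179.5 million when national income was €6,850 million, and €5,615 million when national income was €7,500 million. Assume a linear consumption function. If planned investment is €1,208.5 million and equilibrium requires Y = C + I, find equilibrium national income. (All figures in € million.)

MPC = (5615 − 5179.5)/(7500 − 6850) = 435.5/650 = 0.67
a = 5179.5 − 0.67(6850) = 590
Equilibrium: Y = 590 + 0.67Y + 1208.5
0.33Y = 1798.5, so Y = 1798.5/0.33 = 5450

Y = 5450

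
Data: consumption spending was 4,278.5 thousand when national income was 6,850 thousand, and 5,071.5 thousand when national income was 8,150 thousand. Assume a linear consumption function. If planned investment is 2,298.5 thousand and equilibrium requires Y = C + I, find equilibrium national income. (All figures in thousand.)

Y = 6150

MPC = (5071.5 − 4278.5)/(8150 − 6850) = 793/1300 = 0.61
a = 4278.5 − 0.61(6850) = 100
Equilibrium: Y = 100 + 0.61Y + 2298.5
0.39Y = 2398.5, so Y = 2398.5/0.39 = 6150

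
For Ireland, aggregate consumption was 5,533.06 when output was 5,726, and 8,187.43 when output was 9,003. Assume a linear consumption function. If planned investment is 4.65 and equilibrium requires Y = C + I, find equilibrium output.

MPC = (8187.43 − 5533.06)/(9003 − 5726) = 2654.37/3277 = 0.81
a = 5533.06 − 0.81(5726) = 895
Equilibrium: Y = 895 + 0.81Y + 4.65
0.19Y = 899.65, so Y = 899.65/0.19 = 4735

Y = 4735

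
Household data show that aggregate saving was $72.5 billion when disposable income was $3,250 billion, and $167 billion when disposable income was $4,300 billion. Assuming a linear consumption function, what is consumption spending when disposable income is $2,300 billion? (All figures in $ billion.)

MPS = ΔS/ΔY = (167 − 72.5)/(4300 − 3250) = 94.5/1050 = 0.09
MPC = 1 − MPS = 0.91
Autonomous saving = 72.5 − 0.09(3250) = -220, so a = 220
C = 220 + 0.91(2300) = 220 + 2093 = 2313

C = 2313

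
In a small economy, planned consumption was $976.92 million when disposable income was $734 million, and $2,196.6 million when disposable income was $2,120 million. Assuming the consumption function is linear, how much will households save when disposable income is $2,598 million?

S = -19.24

MPC = (2196.6 − 976.92)/(2120 − 734) = 1219.68/1386 = 0.88
a = 976.92 − 0.88(734) = 976.92 − 645.92 = 331
C = 331 + 0.88(2598) = 2617.24
S = 2598 − 2617.24 = -19.24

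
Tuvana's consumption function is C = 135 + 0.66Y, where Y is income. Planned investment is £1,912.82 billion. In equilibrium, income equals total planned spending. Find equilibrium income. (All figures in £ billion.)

Y = C + I = 135 + 0.66Y + 1912.82
Y − 0.66Y = 2047.82
0.34Y = 2047.82, so Y = 2047.82/0.34 = 6023

Y = 6023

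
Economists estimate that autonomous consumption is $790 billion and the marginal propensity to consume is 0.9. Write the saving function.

S = Y − C = Y − (790 + 0.9Y) = -790 + (1 − 0.9)Y

S = -790 + 0.1Y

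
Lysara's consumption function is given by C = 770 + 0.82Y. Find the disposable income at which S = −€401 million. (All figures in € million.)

S = Y − C = -770 + 0.18Y
-770 + 0.18Y = -401, so 0.18Y = 369 and Y = 2050

Y = 2050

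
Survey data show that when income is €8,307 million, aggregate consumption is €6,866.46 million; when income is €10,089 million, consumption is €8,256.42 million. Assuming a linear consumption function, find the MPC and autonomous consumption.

MPC = 0.78; a = 387

MPC = ΔC/ΔY = (8256.42 − 6866.46)/(10089 − 8307) = 1389.96/1782 = 0.78
a = C − MPC·Y = 6866.46 − 0.78(8307) = 6866.46 − 6479.46 = 387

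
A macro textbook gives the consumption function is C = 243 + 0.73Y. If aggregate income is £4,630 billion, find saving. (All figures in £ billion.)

C = 243 + 0.73(4630) = 243 + 3379.9 = 3622.9
S = Y − C = 4630 − 3622.9 = 1007.1

S = 1007.1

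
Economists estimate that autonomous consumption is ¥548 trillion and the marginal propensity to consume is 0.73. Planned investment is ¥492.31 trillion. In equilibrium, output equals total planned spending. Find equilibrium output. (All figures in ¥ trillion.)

Y = 3853

Y = C + I = 548 + 0.73Y + 492.31
Y − 0.73Y = 1040.31
0.27Y = 1040.31, so Y = 1040.31/0.27 = 3853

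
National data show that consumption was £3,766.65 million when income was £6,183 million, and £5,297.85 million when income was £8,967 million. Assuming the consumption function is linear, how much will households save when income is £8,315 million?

S = 3375.75

MPC = (5297.85 − 3766.65)/(8967 − 6183) = 1531.2/2784 = 0.55
a = 3766.65 − 0.55(6183) = 3766.65 − 3400.65 = 366
C = 366 + 0.55(8315) = 4939.25
S = 8315 − 4939.25 = 3375.75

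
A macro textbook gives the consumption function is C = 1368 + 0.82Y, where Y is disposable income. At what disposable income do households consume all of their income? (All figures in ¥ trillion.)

At break-even, C = Y: 1368 + 0.82Y = Y
0.18Y = 1368, so Y = 1368/0.18 = 7600

Y = 7600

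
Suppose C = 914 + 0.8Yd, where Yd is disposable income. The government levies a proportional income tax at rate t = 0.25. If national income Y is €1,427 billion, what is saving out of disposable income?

S = -699.95

Yd = (1 − 0.25)(1427) = 0.75(1427) = 1070.25
C = 914 + 0.8(1070.25) = 914 + 856.2 = 1770.2
S = Yd − C = 1070.25 − 1770.2 = -699.95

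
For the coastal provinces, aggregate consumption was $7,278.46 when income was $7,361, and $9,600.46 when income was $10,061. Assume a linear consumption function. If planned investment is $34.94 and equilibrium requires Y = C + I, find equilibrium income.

Y = 7021

MPC = (9600.46 − 7278.46)/(10061 − 7361) = 2322/2700 = 0.86
a = 7278.46 − 0.86(7361) = 948
Equilibrium: Y = 948 + 0.86Y + 34.94
0.14Y = 982.94, so Y = 982.94/0.14 = 7021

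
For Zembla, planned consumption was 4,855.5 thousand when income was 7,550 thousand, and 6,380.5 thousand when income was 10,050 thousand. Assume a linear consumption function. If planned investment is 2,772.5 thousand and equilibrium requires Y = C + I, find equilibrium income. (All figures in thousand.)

Y = 7750

MPC = (6380.5 − 4855.5)/(10050 − 7550) = 1525/2500 = 0.61
a = 4855.5 − 0.61(7550) = 250
Equilibrium: Y = 250 + 0.61Y + 2772.5
0.39Y = 3022.5, so Y = 3022.5/0.39 = 7750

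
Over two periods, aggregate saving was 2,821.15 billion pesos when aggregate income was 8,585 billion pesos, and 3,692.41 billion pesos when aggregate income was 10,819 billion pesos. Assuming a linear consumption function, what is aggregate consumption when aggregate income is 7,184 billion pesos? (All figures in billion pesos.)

C = 4909.24

MPS = ΔS/ΔY = (3692.41 − 2821.15)/(10819 − 8585) = 871.26/2234 = 0.39
MPC = 1 − MPS = 0.61
Autonomous saving = 2821.15 − 0.39(8585) = -527, so a = 527
C = 527 + 0.61(7184) = 527 + 4382.24 = 4909.24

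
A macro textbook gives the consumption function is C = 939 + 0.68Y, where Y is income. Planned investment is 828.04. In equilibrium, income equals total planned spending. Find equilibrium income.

Y = 5522

Y = C + I = 939 + 0.68Y + 828.04
Y − 0.68Y = 1767.04
0.32Y = 1767.04, so Y = 1767.04/0.32 = 5522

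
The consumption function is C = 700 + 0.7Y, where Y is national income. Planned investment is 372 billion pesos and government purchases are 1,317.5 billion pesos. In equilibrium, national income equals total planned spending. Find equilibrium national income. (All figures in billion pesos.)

Y = 7965

Y = C + I + G = 700 + 0.7Y + 372 + 1317.5
Y − 0.7Y = 2389.5
0.3Y = 2389.5, so Y = 2389.5/0.3 = 7965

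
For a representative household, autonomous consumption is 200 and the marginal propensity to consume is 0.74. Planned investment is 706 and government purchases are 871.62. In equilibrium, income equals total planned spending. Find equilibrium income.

Y = C + I + G = 200 + 0.74Y + 706 + 871.62
Y − 0.74Y = 1777.62
0.26Y = 1777.62, so Y = 1777.62/0.26 = 6837

Y = 6837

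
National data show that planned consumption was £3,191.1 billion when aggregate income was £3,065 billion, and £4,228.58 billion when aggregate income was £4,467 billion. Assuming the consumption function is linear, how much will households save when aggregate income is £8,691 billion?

MPC = (4228.58 − 3191.1)/(4467 − 3065) = 1037.48/1402 = 0.74
a = 3191.1 − 0.74(3065) = 3191.1 − 2268.1 = 923
C = 923 + 0.74(8691) = 7354.34
S = 8691 − 7354.34 = 1336.66

S = 1336.66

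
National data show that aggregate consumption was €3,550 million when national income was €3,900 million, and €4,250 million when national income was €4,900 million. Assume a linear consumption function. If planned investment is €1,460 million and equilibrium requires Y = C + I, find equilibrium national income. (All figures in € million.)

Y = 7600

MPC = (4250 − 3550)/(4900 − 3900) = 700/1000 = 0.7
a = 3550 − 0.7(3900) = 820
Equilibrium: Y = 820 + 0.7Y + 1460
0.3Y = 2280, so Y = 2280/0.3 = 7600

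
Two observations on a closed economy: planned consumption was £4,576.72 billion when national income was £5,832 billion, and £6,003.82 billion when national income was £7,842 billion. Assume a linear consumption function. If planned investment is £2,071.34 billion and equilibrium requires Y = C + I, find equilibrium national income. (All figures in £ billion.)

Y = 8646

MPC = (6003.82 − 4576.72)/(7842 − 5832) = 1427.1/2010 = 0.71
a = 4576.72 − 0.71(5832) = 436
Equilibrium: Y = 436 + 0.71Y + 2071.34
0.29Y = 2507.34, so Y = 2507.34/0.29 = 8646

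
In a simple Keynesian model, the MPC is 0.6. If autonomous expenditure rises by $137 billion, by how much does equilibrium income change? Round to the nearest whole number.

ΔY ≈ 343

The multiplier is 1/(1 − MPC) = 1/0.4.
ΔY = 137/0.4 = 342.50 ≈ 343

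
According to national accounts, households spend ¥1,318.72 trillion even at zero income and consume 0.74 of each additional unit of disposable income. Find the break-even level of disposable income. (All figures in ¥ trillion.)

Y = 5072

At break-even, C = Y: 1318.72 + 0.74Y = Y
0.26Y = 1318.72, so Y = 1318.72/0.26 = 5072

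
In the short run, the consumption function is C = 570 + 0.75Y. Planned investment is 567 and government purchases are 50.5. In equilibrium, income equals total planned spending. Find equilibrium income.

Y = C + I + G = 570 + 0.75Y + 567 + 50.5
Y − 0.75Y = 1187.5
0.25Y = 1187.5, so Y = 1187.5/0.25 = 4750

Y = 4750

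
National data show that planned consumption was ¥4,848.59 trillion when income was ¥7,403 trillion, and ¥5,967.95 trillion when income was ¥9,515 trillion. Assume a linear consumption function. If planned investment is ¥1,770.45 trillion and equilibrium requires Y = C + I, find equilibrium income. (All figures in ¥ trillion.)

MPC = (5967.95 − 4848.59)/(9515 − 7403) = 1119.36/2112 = 0.53
a = 4848.59 − 0.53(7403) = 925
Equilibrium: Y = 925 + 0.53Y + 1770.45
0.47Y = 2695.45, so Y = 2695.45/0.47 = 5735

Y = 5735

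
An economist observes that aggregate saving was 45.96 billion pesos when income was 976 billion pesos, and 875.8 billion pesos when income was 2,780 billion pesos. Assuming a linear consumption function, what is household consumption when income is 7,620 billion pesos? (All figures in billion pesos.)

C = 4517.8

MPS = ΔS/ΔY = (875.8 − 45.96)/(2780 − 976) = 829.84/1804 = 0.46
MPC = 1 − MPS = 0.54
Autonomous saving = 45.96 − 0.46(976) = -403, so a = 403
C = 403 + 0.54(7620) = 403 + 4114.8 = 4517.8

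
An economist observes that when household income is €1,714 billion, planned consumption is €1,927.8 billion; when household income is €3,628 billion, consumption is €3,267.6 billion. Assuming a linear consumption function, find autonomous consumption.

a = 728

MPC = ΔC/ΔY = (3267.6 − 1927.8)/(3628 − 1714) = 1339.8/1914 = 0.7
a = C − MPC·Y = 1927.8 − 0.7(1714) = 1927.8 − 1199.8 = 728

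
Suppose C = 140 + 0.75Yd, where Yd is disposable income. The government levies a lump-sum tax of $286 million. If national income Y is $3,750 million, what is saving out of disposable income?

Yd = Y − T = 3750 − 286 = 3464
C = 140 + 0.75(3464) = 140 + 2598 = 2738
S = Yd − C = 3464 − 2738 = 726

S = 726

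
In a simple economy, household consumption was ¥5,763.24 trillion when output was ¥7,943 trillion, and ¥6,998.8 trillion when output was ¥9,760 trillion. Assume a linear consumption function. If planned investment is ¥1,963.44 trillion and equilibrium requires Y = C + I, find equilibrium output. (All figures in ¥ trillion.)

Y = 7267

MPC = (6998.8 − 5763.24)/(9760 − 7943) = 1235.56/1817 = 0.68
a = 5763.24 − 0.68(7943) = 362
Equilibrium: Y = 362 + 0.68Y + 1963.44
0.32Y = 2325.44, so Y = 2325.44/0.32 = 7267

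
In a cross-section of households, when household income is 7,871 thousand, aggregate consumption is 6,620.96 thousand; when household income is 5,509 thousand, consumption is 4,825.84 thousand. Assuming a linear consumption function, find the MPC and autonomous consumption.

MPC = ΔC/ΔY = (6620.96 − 4825.84)/(7871 − 5509) = 1795.12/2362 = 0.76
a = C − MPC·Y = 4825.84 − 0.76(5509) = 4825.84 − 4186.84 = 639

MPC = 0.76; a = 639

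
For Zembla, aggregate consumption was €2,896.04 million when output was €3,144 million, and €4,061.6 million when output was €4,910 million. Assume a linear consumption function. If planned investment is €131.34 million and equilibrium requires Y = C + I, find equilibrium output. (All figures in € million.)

MPC = (4061.6 − 2896.04)/(4910 − 3144) = 1165.56/1766 = 0.66
a = 2896.04 − 0.66(3144) = 821
Equilibrium: Y = 821 + 0.66Y + 131.34
0.34Y = 952.34, so Y = 952.34/0.34 = 2801

Y = 2801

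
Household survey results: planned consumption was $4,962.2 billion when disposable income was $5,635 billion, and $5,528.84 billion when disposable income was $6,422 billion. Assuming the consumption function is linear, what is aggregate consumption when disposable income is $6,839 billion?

C = 5829.08

MPC = (5528.84 − 4962.2)/(6422 − 5635) = 566.64/787 = 0.72
a = 4962.2 − 0.72(5635) = 4962.2 − 4057.2 = 905
C = 905 + 0.72(6839) = 905 + 4924.08 = 5829.08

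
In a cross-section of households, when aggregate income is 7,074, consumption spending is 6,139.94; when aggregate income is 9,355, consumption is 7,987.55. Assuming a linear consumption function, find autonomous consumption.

MPC = ΔC/ΔY = (7987.55 − 6139.94)/(9355 − 7074) = 1847.61/2281 = 0.81
a = C − MPC·Y = 6139.94 − 0.81(7074) = 6139.94 − 5729.94 = 410

a = 410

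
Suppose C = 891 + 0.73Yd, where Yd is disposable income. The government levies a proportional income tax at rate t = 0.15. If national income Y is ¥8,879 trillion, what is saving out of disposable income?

S = 1146.7305

Yd = (1 − 0.15)(8879) = 0.85(8879) = 7547.15
C = 891 + 0.73(7547.15) = 891 + 5509.4195 = 6400.4195
S = Yd − C = 7547.15 − 6400.4195 = 1146.7305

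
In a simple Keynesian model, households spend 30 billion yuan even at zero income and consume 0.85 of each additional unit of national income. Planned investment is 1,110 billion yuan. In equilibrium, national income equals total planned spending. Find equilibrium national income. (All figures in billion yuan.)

Y = C + I = 30 + 0.85Y + 1110
Y − 0.85Y = 1140
0.15Y = 1140, so Y = 1140/0.15 = 7600

Y = 7600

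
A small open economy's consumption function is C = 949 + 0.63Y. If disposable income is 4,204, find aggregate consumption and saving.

C = 3597.52; S = 606.48

C = 949 + 0.63(4204) = 949 + 2648.52 = 3597.52
S = Y − C = 4204 − 3597.52 = 606.48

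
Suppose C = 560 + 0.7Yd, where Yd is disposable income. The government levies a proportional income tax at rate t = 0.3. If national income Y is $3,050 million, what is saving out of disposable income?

Yd = (1 − 0.3)(3050) = 0.7(3050) = 2135
C = 560 + 0.7(2135) = 560 + 1494.5 = 2054.5
S = Yd − C = 2135 − 2054.5 = 80.5

S = 80.5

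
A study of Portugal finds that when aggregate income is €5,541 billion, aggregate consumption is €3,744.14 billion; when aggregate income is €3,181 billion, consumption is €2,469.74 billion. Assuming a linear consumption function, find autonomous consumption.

a = 752

MPC = ΔC/ΔY = (3744.14 − 2469.74)/(5541 − 3181) = 1274.4/2360 = 0.54
a = C − MPC·Y = 2469.74 − 0.54(3181) = 2469.74 − 1717.74 = 752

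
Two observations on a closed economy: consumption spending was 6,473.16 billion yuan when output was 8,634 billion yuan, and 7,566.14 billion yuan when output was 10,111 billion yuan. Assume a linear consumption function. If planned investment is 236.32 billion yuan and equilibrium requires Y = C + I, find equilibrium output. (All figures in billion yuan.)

Y = 1232

MPC = (7566.14 − 6473.16)/(10111 − 8634) = 1092.98/1477 = 0.74
a = 6473.16 − 0.74(8634) = 84
Equilibrium: Y = 84 + 0.74Y + 236.32
0.26Y = 320.32, so Y = 320.32/0.26 = 1232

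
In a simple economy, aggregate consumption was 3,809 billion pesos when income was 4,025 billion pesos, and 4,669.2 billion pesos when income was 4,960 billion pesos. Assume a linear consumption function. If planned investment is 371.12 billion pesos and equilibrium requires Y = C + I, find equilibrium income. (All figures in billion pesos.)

Y = 5964

MPC = (4669.2 − 3809)/(4960 − 4025) = 860.2/935 = 0.92
a = 3809 − 0.92(4025) = 106
Equilibrium: Y = 106 + 0.92Y + 371.12
0.08Y = 477.12, so Y = 477.12/0.08 = 5964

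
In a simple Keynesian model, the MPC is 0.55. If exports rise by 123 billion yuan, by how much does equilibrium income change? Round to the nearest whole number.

ΔY ≈ 273

The multiplier is 1/(1 − MPC) = 1/0.45.
ΔY = 123/0.45 = 273.33 ≈ 273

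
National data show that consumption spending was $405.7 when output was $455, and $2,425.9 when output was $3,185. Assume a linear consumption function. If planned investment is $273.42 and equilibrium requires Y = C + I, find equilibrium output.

Y = 1317

MPC = (2425.9 − 405.7)/(3185 − 455) = 2020.2/2730 = 0.74
a = 405.7 − 0.74(455) = 69
Equilibrium: Y = 69 + 0.74Y + 273.42
0.26Y = 342.42, so Y = 342.42/0.26 = 1317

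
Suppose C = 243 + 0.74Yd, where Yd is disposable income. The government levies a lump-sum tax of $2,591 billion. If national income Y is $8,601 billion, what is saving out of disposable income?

S = 1319.6

Yd = Y − T = 8601 − 2591 = 6010
C = 243 + 0.74(6010) = 243 + 4447.4 = 4690.4
S = Yd − C = 6010 − 4690.4 = 1319.6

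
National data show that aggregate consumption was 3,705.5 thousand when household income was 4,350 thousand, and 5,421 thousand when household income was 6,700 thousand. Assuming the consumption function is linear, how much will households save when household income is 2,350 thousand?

S = 104.5

MPC = (5421 − 3705.5)/(6700 − 4350) = 1715.5/2350 = 0.73
a = 3705.5 − 0.73(4350) = 3705.5 − 3175.5 = 530
C = 530 + 0.73(2350) = 2245.5
S = 2350 − 2245.5 = 104.5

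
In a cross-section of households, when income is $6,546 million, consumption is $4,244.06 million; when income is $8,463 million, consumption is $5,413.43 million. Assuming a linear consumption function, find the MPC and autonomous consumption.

MPC = 0.61; a = 251

MPC = ΔC/ΔY = (5413.43 − 4244.06)/(8463 − 6546) = 1169.37/1917 = 0.61
a = C − MPC·Y = 4244.06 − 0.61(6546) = 4244.06 − 3993.06 = 251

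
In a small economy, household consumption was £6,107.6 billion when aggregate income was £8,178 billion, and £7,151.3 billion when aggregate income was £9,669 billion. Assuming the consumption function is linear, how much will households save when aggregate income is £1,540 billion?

S = 79

MPC = (7151.3 − 6107.6)/(9669 − 8178) = 1043.7/1491 = 0.7
a = 6107.6 − 0.7(8178) = 6107.6 − 5724.6 = 383
C = 383 + 0.7(1540) = 1461
S = 1540 − 1461 = 79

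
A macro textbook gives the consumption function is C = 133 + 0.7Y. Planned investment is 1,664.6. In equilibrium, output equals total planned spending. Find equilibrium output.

Y = C + I = 133 + 0.7Y + 1664.6
Y − 0.7Y = 1797.6
0.3Y = 1797.6, so Y = 1797.6/0.3 = 5992

Y = 5992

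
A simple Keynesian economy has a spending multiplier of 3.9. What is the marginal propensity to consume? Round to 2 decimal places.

k = 1/(1 − MPC), so 1 − MPC = 1/k = 1/3.9 = 0.2564
MPC = 1 − 0.2564 = 0.74

MPC = 0.74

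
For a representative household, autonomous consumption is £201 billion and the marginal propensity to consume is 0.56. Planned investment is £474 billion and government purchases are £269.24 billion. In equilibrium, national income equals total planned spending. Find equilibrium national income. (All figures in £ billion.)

Y = C + I + G = 201 + 0.56Y + 474 + 269.24
Y − 0.56Y = 944.24
0.44Y = 944.24, so Y = 944.24/0.44 = 2146

Y = 2146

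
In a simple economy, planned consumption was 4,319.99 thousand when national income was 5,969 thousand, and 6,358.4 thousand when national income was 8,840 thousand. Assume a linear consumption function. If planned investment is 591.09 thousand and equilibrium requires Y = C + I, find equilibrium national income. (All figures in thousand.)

Y = 2321

MPC = (6358.4 − 4319.99)/(8840 − 5969) = 2038.41/2871 = 0.71
a = 4319.99 − 0.71(5969) = 82
Equilibrium: Y = 82 + 0.71Y + 591.09
0.29Y = 673.09, so Y = 673.09/0.29 = 2321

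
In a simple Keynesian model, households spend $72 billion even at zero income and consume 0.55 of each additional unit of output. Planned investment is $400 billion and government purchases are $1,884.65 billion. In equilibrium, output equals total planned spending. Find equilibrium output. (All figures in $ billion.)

Y = 5237

Y = C + I + G = 72 + 0.55Y + 400 + 1884.65
Y − 0.55Y = 2356.65
0.45Y = 2356.65, so Y = 2356.65/0.45 = 5237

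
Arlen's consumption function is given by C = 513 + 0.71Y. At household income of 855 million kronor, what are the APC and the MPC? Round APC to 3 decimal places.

MPC = 0.71 (the slope of the consumption function)
C = 513 + 0.71(855) = 1120.05, so APC = 1120.05/855 = 1.310

APC = 1.310; MPC = 0.71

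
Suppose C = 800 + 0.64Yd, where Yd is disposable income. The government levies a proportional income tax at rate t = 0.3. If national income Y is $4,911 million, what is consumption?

Yd = (1 − 0.3)(4911) = 0.7(4911) = 3437.7
C = 800 + 0.64(3437.7) = 800 + 2200.128 = 3000.128

C = 3000.128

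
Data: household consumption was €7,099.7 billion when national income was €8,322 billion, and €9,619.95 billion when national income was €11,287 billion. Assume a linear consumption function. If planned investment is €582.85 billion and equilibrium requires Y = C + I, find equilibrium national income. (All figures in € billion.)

Y = 4059

MPC = (9619.95 − 7099.7)/(11287 − 8322) = 2520.25/2965 = 0.85
a = 7099.7 − 0.85(8322) = 26
Equilibrium: Y = 26 + 0.85Y + 582.85
0.15Y = 608.85, so Y = 608.85/0.15 = 4059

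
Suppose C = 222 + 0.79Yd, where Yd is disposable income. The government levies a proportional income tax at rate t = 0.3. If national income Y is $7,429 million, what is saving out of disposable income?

S = 870.063

Yd = (1 − 0.3)(7429) = 0.7(7429) = 5200.3
C = 222 + 0.79(5200.3) = 222 + 4108.237 = 4330.237
S = Yd − C = 5200.3 − 4330.237 = 870.063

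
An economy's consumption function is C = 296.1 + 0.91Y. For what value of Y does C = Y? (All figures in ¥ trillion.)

At break-even, C = Y: 296.1 + 0.91Y = Y
0.09Y = 296.1, so Y = 296.1/0.09 = 3290

Y = 3290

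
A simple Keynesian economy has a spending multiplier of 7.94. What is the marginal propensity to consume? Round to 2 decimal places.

k = 1/(1 − MPC), so 1 − MPC = 1/k = 1/7.94 = 0.1259
MPC = 1 − 0.1259 = 0.87

MPC = 0.87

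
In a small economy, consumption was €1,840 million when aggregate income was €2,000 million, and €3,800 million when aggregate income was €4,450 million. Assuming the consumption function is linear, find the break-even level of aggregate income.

MPC = (3800 − 1840)/(4450 − 2000) = 1960/2450 = 0.8
a = 1840 − 0.8(2000) = 1840 − 1600 = 240
Break-even: Y = a/(1−MPC) = 240/0.2 = 1200

Y = 1200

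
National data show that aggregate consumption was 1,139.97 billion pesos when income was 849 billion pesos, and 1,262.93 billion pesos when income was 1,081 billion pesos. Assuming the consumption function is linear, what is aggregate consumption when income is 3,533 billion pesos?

C = 2562.49

MPC = (1262.93 − 1139.97)/(1081 − 849) = 122.96/232 = 0.53
a = 1139.97 − 0.53(849) = 1139.97 − 449.97 = 690
C = 690 + 0.53(3533) = 690 + 1872.49 = 2562.49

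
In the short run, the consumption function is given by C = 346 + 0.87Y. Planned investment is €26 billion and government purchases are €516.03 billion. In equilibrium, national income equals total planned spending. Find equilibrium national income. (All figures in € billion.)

Y = C + I + G = 346 + 0.87Y + 26 + 516.03
Y − 0.87Y = 888.03
0.13Y = 888.03, so Y = 888.03/0.13 = 6831

Y = 6831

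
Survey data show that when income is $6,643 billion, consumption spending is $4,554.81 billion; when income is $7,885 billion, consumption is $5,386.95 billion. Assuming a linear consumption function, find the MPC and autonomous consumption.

MPC = 0.67; a = 104

MPC = ΔC/ΔY = (5386.95 − 4554.81)/(7885 − 6643) = 832.14/1242 = 0.67
a = C − MPC·Y = 4554.81 − 0.67(6643) = 4554.81 − 4450.81 = 104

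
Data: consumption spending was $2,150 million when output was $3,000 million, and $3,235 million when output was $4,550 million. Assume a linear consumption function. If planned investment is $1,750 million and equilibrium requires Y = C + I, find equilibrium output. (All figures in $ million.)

MPC = (3235 − 2150)/(4550 − 3000) = 1085/1550 = 0.7
a = 2150 − 0.7(3000) = 50
Equilibrium: Y = 50 + 0.7Y + 1750
0.3Y = 1800, so Y = 1800/0.3 = 6000

Y = 6000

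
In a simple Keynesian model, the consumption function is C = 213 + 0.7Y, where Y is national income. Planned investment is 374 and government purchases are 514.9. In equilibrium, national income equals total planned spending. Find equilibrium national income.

Y = C + I + G = 213 + 0.7Y + 374 + 514.9
Y − 0.7Y = 1101.9
0.3Y = 1101.9, so Y = 1101.9/0.3 = 3673

Y = 3673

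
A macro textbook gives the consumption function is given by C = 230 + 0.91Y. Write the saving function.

S = -230 + 0.09Y

S = Y − C = Y − (230 + 0.91Y) = -230 + (1 − 0.91)Y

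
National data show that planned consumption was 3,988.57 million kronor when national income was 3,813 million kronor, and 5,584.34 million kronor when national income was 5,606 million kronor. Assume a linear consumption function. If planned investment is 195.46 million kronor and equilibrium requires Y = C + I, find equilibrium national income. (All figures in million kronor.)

Y = 7186

MPC = (5584.34 − 3988.57)/(5606 − 3813) = 1595.77/1793 = 0.89
a = 3988.57 − 0.89(3813) = 595
Equilibrium: Y = 595 + 0.89Y + 195.46
0.11Y = 790.46, so Y = 790.46/0.11 = 7186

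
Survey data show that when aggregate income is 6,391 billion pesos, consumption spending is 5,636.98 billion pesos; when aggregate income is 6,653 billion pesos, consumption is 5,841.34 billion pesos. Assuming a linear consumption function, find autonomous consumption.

a = 652

MPC = ΔC/ΔY = (5841.34 − 5636.98)/(6653 − 6391) = 204.36/262 = 0.78
a = C − MPC·Y = 5636.98 − 0.78(6391) = 5636.98 − 4984.98 = 652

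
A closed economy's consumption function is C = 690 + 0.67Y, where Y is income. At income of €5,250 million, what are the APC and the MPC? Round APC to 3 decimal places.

APC = 0.801; MPC = 0.67

MPC = 0.67 (the slope of the consumption function)
C = 690 + 0.67(5250) = 4207.5, so APC = 4207.5/5250 = 0.801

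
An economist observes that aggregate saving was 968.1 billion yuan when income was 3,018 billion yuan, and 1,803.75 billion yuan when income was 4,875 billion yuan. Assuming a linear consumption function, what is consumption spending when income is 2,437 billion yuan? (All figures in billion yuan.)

MPS = ΔS/ΔY = (1803.75 − 968.1)/(4875 − 3018) = 835.65/1857 = 0.45
MPC = 1 − MPS = 0.55
Autonomous saving = 968.1 − 0.45(3018) = -390, so a = 390
C = 390 + 0.55(2437) = 390 + 1340.35 = 1730.35

C = 1730.35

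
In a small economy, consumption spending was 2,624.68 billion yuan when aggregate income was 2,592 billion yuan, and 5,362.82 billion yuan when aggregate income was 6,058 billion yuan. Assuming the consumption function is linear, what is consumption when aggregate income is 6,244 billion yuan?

C = 5509.76

MPC = (5362.82 − 2624.68)/(6058 − 2592) = 2738.14/3466 = 0.79
a = 2624.68 − 0.79(2592) = 2624.68 − 2047.68 = 577
C = 577 + 0.79(6244) = 577 + 4932.76 = 5509.76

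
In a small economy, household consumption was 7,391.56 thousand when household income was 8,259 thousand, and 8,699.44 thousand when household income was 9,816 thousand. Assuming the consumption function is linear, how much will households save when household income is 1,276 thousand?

S = -249.84

MPC = (8699.44 − 7391.56)/(9816 − 8259) = 1307.88/1557 = 0.84
a = 7391.56 − 0.84(8259) = 7391.56 − 6937.56 = 454
C = 454 + 0.84(1276) = 1525.84
S = 1276 − 1525.84 = -249.84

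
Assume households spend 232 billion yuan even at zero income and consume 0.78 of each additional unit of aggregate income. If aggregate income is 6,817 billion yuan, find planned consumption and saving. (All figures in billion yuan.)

C = 232 + 0.78(6817) = 232 + 5317.26 = 5549.26
S = Y − C = 6817 − 5549.26 = 1267.74

C = 5549.26; S = 1267.74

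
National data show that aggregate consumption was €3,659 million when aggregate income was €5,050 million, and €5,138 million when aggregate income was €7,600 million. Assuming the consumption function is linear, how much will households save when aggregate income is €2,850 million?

MPC = (5138 − 3659)/(7600 − 5050) = 1479/2550 = 0.58
a = 3659 − 0.58(5050) = 3659 − 2929 = 730
C = 730 + 0.58(2850) = 2383
S = 2850 − 2383 = 467

S = 467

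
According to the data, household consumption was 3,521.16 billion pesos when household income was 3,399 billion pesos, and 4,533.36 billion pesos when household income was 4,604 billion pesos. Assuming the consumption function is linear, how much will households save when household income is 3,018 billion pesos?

S = -183.12

MPC = (4533.36 − 3521.16)/(4604 − 3399) = 1012.2/1205 = 0.84
a = 3521.16 − 0.84(3399) = 3521.16 − 2855.16 = 666
C = 666 + 0.84(3018) = 3201.12
S = 3018 − 3201.12 = -183.12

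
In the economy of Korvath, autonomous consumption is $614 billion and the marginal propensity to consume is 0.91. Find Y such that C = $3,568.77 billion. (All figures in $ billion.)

614 + 0.91Y = 3568.77
0.91Y = 2954.77, so Y = 2954.77/0.91 = 3247

Y = 3247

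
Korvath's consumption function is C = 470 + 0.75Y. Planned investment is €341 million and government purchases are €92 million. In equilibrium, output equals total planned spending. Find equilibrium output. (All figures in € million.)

Y = C + I + G = 470 + 0.75Y + 341 + 92
Y − 0.75Y = 903
0.25Y = 903, so Y = 903/0.25 = 3612

Y = 3612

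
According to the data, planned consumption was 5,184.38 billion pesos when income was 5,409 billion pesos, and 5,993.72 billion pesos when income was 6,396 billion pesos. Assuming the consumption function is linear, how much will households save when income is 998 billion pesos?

S = -569.36

MPC = (5993.72 − 5184.38)/(6396 − 5409) = 809.34/987 = 0.82
a = 5184.38 − 0.82(5409) = 5184.38 − 4435.38 = 749
C = 749 + 0.82(998) = 1567.36
S = 998 − 1567.36 = -569.36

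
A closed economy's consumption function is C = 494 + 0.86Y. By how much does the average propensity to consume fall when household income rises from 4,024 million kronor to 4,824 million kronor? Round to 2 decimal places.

ΔAPC = 0.02

At Y = 4024: C = 494 + 0.86(4024) = 3954.64, APC = 3954.64/4024 = 0.983
At Y = 4824: C = 4642.64, APC = 4642.64/4824 = 0.962
Fall in APC = 0.983 − 0.962 = 0.021 ≈ 0.02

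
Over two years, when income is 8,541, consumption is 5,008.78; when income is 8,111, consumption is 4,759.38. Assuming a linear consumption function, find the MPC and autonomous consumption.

MPC = 0.58; a = 55

MPC = ΔC/ΔY = (5008.78 − 4759.38)/(8541 − 8111) = 249.4/430 = 0.58
a = C − MPC·Y = 4759.38 − 0.58(8111) = 4759.38 − 4704.38 = 55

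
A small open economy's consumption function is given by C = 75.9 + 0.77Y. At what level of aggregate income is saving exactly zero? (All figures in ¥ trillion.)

Y = 330

At break-even, C = Y: 75.9 + 0.77Y = Y
0.23Y = 75.9, so Y = 75.9/0.23 = 330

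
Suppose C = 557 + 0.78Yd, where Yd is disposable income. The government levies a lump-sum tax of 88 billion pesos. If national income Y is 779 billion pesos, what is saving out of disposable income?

S = -404.98

Yd = Y − T = 779 − 88 = 691
C = 557 + 0.78(691) = 557 + 538.98 = 1095.98
S = Yd − C = 691 − 1095.98 = -404.98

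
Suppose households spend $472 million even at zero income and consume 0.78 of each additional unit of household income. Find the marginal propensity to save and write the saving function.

MPS = 0.22; S = -472 + 0.22Y

MPS = 1 − MPC = 1 − 0.78 = 0.22
S = Y − C = -472 + 0.22Y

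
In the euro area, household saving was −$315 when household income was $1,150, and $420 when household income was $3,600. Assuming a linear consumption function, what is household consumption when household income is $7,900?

MPS = ΔS/ΔY = (420 − (-315))/(3600 − 1150) = 735/2450 = 0.3
MPC = 1 − MPS = 0.7
Autonomous saving = -315 − 0.3(1150) = -660, so a = 660
C = 660 + 0.7(7900) = 660 + 5530 = 6190

C = 6190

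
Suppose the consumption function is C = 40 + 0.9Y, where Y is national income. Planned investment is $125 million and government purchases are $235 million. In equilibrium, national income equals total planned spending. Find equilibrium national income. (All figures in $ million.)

Y = 4000

Y = C + I + G = 40 + 0.9Y + 125 + 235
Y − 0.9Y = 400
0.1Y = 400, so Y = 400/0.1 = 4000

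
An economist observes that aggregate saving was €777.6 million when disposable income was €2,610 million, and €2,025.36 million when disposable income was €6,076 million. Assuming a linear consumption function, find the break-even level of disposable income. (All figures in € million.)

MPS = ΔS/ΔY = (2025.36 − 777.6)/(6076 − 2610) = 1247.76/3466 = 0.36
MPC = 1 − MPS = 0.64
From S(2610) = 777.6: −a + 0.36(2610) = 777.6, so a = 939.6 − 777.6 = 162
Break-even (S = 0): Y = a/MPS = 162/0.36 = 450

Y = 450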